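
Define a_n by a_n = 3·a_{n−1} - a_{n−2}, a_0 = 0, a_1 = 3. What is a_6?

432

With companion matrix C = [[3, -1], [1, 0]], [a_n, a_{n−1}]ᵀ = C·[a_{n−1}, a_{n−2}]ᵀ, so [a_6, a_5]ᵀ = C⁵·[a_1, a_0]ᵀ.
C⁵ = [[144, -55], [55, -21]], giving [a_6, a_5]ᵀ = [[432], [165]].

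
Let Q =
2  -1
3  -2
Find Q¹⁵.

[[2, -1], [3, -2]]

Q² = I (check: tr Q = 0 and det Q = -1), so Q¹⁵ = Q since 15 is odd.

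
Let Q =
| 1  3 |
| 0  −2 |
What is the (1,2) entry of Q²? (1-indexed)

−3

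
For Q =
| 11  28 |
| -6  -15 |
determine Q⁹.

tr Q = -4 and det Q = 3, so the characteristic polynomial is λ² − (-4)λ + (3) with roots -1 and -3.
Eigenvectors give P = [[7, 2], [-3, -1]] with P⁻¹ = [[1, 2], [-3, -7]], and Q = P·diag(-1, -3)·P⁻¹.
Then Q⁹ = P·diag(-1, -19683)·P⁻¹ = [[-7, -39366], [3, 19683]] · [[1, 2], [-3, -7]] = [[118091, 275548], [-59046, -137775]].

[[118091, 275548], [-59046, -137775]]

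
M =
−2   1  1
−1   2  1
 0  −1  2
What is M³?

[[−5, 0, 4], [−2, 1, 8], [2, −10, 3]]

M² = [[3, −1, 1], [0, 2, 3], [1, −4, 3]]
M³ = [[−5, 0, 4], [−2, 1, 8], [2, −10, 3]]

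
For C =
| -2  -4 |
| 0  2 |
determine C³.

[[-8, -16], [0, 8]]

C² = [[4, 0], [0, 4]]
C³ = [[-8, -16], [0, 8]]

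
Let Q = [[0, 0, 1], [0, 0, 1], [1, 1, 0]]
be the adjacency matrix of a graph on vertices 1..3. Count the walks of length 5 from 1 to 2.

The number of length-5 walks from vertex 1 to vertex 2 is entry (1,2) of Q^5, where Q is the adjacency matrix.
Q^2 = [[1, 1, 0], [1, 1, 0], [0, 0, 2]]
Q^3 = [[0, 0, 2], [0, 0, 2], [2, 2, 0]]
Q^4 = [[2, 2, 0], [2, 2, 0], [0, 0, 4]]
Q^5 = [[0, 0, 4], [0, 0, 4], [4, 4, 0]]

0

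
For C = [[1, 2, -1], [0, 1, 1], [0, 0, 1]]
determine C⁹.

[[1, 18, 63], [0, 1, 9], [0, 0, 1]]

C = I + N where N = [[0, 2, -1], [0, 0, 1], [0, 0, 0]] is strictly upper-triangular, so N³ = 0.
(I + N)⁹ = I + 9·N + 36·N² = [[1, 18, 63], [0, 1, 9], [0, 0, 1]].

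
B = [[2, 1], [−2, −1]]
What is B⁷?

B² = B (a projection; rank 1, trace 1), so B⁷ = B.

[[2, 1], [−2, −1]]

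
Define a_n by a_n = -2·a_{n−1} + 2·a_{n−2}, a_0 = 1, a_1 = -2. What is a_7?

-896

With companion matrix C = [[-2, 2], [1, 0]], [a_n, a_{n−1}]ᵀ = C·[a_{n−1}, a_{n−2}]ᵀ, so [a_7, a_6]ᵀ = C⁶·[a_1, a_0]ᵀ.
C⁶ = [[328, -240], [-120, 88]], giving [a_7, a_6]ᵀ = [[-896], [328]].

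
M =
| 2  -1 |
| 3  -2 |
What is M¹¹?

[[2, -1], [3, -2]]

M² = I (check: tr M = 0 and det M = -1), so M¹¹ = M since 11 is odd.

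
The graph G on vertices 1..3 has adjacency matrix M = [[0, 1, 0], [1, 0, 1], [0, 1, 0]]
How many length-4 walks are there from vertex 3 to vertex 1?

2

The number of length-4 walks from vertex 3 to vertex 1 is entry (3,1) of M^4, where M is the adjacency matrix.
M^2 = [[1, 0, 1], [0, 2, 0], [1, 0, 1]]
M^3 = [[0, 2, 0], [2, 0, 2], [0, 2, 0]]
M^4 = [[2, 0, 2], [0, 4, 0], [2, 0, 2]]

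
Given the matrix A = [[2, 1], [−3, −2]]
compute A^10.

[[1, 0], [0, 1]]

A² = I (check: tr A = 0 and det A = −1), so A^10 = I since 10 is even.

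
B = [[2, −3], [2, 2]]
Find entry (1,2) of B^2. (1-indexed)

−12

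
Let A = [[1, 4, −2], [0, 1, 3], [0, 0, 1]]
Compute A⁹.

A = I + N where N = [[0, 4, −2], [0, 0, 3], [0, 0, 0]] is strictly upper-triangular, so N³ = 0.
(I + N)⁹ = I + 9·N + 36·N² = [[1, 36, 414], [0, 1, 27], [0, 0, 1]].

[[1, 36, 414], [0, 1, 27], [0, 0, 1]]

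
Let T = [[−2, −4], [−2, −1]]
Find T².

[[12, 12], [6, 9]]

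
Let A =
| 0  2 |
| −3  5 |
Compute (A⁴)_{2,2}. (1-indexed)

211

tr A = 5 and det A = 6, so the characteristic polynomial is λ² − (5)λ + (6) with roots 3 and 2.
Eigenvectors give P = [[2, −1], [3, −1]] with P⁻¹ = [[−1, 1], [−3, 2]], and A = P·diag(3, 2)·P⁻¹.
Then A⁴ = P·diag(81, 16)·P⁻¹ = [[162, −16], [243, −16]] · [[−1, 1], [−3, 2]] = [[−114, 130], [−195, 211]].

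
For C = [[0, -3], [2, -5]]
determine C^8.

tr C = -5 and det C = 6, so the characteristic polynomial is λ² − (-5)λ + (6) with roots -3 and -2.
Eigenvectors give P = [[-1, 3], [-1, 2]] with P⁻¹ = [[2, -3], [1, -1]], and C = P·diag(-3, -2)·P⁻¹.
Then C^8 = P·diag(6561, 256)·P⁻¹ = [[-6561, 768], [-6561, 512]] · [[2, -3], [1, -1]] = [[-12354, 18915], [-12610, 19171]].

[[-12354, 18915], [-12610, 19171]]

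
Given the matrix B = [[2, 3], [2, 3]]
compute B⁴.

[[250, 375], [250, 375]]

B² = [[10, 15], [10, 15]]
B³ = [[50, 75], [50, 75]]
B⁴ = [[250, 375], [250, 375]]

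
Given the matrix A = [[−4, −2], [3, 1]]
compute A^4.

A^2 = [[10, 6], [−9, −5]]
A^3 = [[−22, −14], [21, 13]]
A^4 = [[46, 30], [−45, −29]]

[[46, 30], [−45, −29]]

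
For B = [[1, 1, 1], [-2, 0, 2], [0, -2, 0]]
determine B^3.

[[1, -7, -3], [10, 2, -14], [4, 12, 4]]

B^2 = [[-1, -1, 3], [-2, -6, -2], [4, 0, -4]]
B^3 = [[1, -7, -3], [10, 2, -14], [4, 12, 4]]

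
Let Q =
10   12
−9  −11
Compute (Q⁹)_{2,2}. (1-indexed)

tr Q = −1 and det Q = −2, so the characteristic polynomial is λ² − (−1)λ + (−2) with roots 1 and −2.
Eigenvectors give P = [[4, −1], [−3, 1]] with P⁻¹ = [[1, 1], [3, 4]], and Q = P·diag(1, −2)·P⁻¹.
Then Q⁹ = P·diag(1, −512)·P⁻¹ = [[4, 512], [−3, −512]] · [[1, 1], [3, 4]] = [[1540, 2052], [−1539, −2051]].

−2051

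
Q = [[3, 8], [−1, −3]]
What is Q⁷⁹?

Q² = I (check: tr Q = 0 and det Q = −1), so Q⁷⁹ = Q since 79 is odd.

[[3, 8], [−1, −3]]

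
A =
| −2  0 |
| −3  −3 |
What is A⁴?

A² = [[4, 0], [15, 9]]
A³ = [[−8, 0], [−57, −27]]
A⁴ = [[16, 0], [195, 81]]

[[16, 0], [195, 81]]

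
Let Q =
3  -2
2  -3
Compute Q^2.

[[5, 0], [0, 5]]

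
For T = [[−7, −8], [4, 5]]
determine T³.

[[−55, −56], [28, 29]]

tr T = −2 and det T = −3, so the characteristic polynomial is λ² − (−2)λ + (−3) with roots 1 and −3.
Eigenvectors give P = [[1, 2], [−1, −1]] with P⁻¹ = [[−1, −2], [1, 1]], and T = P·diag(1, −3)·P⁻¹.
Then T³ = P·diag(1, −27)·P⁻¹ = [[1, −54], [−1, 27]] · [[−1, −2], [1, 1]] = [[−55, −56], [28, 29]].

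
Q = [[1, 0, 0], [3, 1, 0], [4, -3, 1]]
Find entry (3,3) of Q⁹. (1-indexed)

1

Q = I + N where N = [[0, 0, 0], [3, 0, 0], [4, -3, 0]] is strictly lower-triangular, so N³ = 0.
(I + N)⁹ = I + 9·N + 36·N² = [[1, 0, 0], [27, 1, 0], [-288, -27, 1]].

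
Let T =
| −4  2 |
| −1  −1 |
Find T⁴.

[[146, −130], [65, −49]]

tr T = −5 and det T = 6, so the characteristic polynomial is λ² − (−5)λ + (6) with roots −3 and −2.
Eigenvectors give P = [[2, 1], [1, 1]] with P⁻¹ = [[1, −1], [−1, 2]], and T = P·diag(−3, −2)·P⁻¹.
Then T⁴ = P·diag(81, 16)·P⁻¹ = [[162, 16], [81, 16]] · [[1, −1], [−1, 2]] = [[146, −130], [65, −49]].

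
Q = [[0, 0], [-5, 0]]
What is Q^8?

Q is strictly triangular, hence nilpotent: Q^2 = 0, so Q^8 = 0.

[[0, 0], [0, 0]]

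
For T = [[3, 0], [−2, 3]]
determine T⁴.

T² = [[9, 0], [−12, 9]]
T³ = [[27, 0], [−54, 27]]
T⁴ = [[81, 0], [−216, 81]]

[[81, 0], [−216, 81]]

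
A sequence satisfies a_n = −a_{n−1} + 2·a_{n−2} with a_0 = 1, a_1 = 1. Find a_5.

With companion matrix B = [[−1, 2], [1, 0]], [a_n, a_{n−1}]ᵀ = B·[a_{n−1}, a_{n−2}]ᵀ, so [a_5, a_4]ᵀ = B⁴·[a_1, a_0]ᵀ.
B⁴ = [[11, −10], [−5, 6]], giving [a_5, a_4]ᵀ = [[1], [1]].

1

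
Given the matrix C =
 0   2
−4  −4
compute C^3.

[[32, 16], [−32, 0]]

C^2 = [[−8, −8], [16, 8]]
C^3 = [[32, 16], [−32, 0]]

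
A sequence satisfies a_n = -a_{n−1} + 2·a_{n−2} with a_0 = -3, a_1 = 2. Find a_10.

With companion matrix B = [[-1, 2], [1, 0]], [a_n, a_{n−1}]ᵀ = B·[a_{n−1}, a_{n−2}]ᵀ, so [a_10, a_9]ᵀ = B^9·[a_1, a_0]ᵀ.
B^9 = [[-341, 342], [171, -170]], giving [a_10, a_9]ᵀ = [[-1708], [852]].

-1708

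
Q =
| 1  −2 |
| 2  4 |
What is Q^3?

Q^2 = [[−3, −10], [10, 12]]
Q^3 = [[−23, −34], [34, 28]]

[[−23, −34], [34, 28]]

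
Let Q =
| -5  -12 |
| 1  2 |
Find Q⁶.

tr Q = -3 and det Q = 2, so the characteristic polynomial is λ² − (-3)λ + (2) with roots -1 and -2.
Eigenvectors give P = [[-3, -4], [1, 1]] with P⁻¹ = [[1, 4], [-1, -3]], and Q = P·diag(-1, -2)·P⁻¹.
Then Q⁶ = P·diag(1, 64)·P⁻¹ = [[-3, -256], [1, 64]] · [[1, 4], [-1, -3]] = [[253, 756], [-63, -188]].

[[253, 756], [-63, -188]]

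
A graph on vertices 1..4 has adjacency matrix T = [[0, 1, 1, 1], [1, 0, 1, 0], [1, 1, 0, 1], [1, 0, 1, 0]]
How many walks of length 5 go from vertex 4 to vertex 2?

The number of length-5 walks from vertex 4 to vertex 2 is entry (4,2) of T^5, where T is the adjacency matrix.
T^2 = [[3, 1, 2, 1], [1, 2, 1, 2], [2, 1, 3, 1], [1, 2, 1, 2]]
T^3 = [[4, 5, 5, 5], [5, 2, 5, 2], [5, 5, 4, 5], [5, 2, 5, 2]]
T^4 = [[15, 9, 14, 9], [9, 10, 9, 10], [14, 9, 15, 9], [9, 10, 9, 10]]
T^5 = [[32, 29, 33, 29], [29, 18, 29, 18], [33, 29, 32, 29], [29, 18, 29, 18]]

18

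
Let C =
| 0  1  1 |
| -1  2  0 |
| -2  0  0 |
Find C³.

[[-2, 1, -3], [-1, 4, -2], [6, -4, 0]]

C² = [[-3, 2, 0], [-2, 3, -1], [0, -2, -2]]
C³ = [[-2, 1, -3], [-1, 4, -2], [6, -4, 0]]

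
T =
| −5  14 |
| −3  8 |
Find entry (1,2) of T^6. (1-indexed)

tr T = 3 and det T = 2, so the characteristic polynomial is λ² − (3)λ + (2) with roots 1 and 2.
Eigenvectors give P = [[−7, 2], [−3, 1]] with P⁻¹ = [[−1, 2], [−3, 7]], and T = P·diag(1, 2)·P⁻¹.
Then T^6 = P·diag(1, 64)·P⁻¹ = [[−7, 128], [−3, 64]] · [[−1, 2], [−3, 7]] = [[−377, 882], [−189, 442]].

882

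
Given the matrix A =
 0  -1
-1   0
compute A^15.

[[0, -1], [-1, 0]]

A² = I (check: tr A = 0 and det A = -1), so A^15 = A since 15 is odd.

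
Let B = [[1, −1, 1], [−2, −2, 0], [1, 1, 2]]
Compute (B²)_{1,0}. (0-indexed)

2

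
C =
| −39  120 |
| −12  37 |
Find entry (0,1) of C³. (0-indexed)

840

tr C = −2 and det C = −3, so the characteristic polynomial is λ² − (−2)λ + (−3) with roots 1 and −3.
Eigenvectors give P = [[3, 10], [1, 3]] with P⁻¹ = [[−3, 10], [1, −3]], and C = P·diag(1, −3)·P⁻¹.
Then C³ = P·diag(1, −27)·P⁻¹ = [[3, −270], [1, −81]] · [[−3, 10], [1, −3]] = [[−279, 840], [−84, 253]].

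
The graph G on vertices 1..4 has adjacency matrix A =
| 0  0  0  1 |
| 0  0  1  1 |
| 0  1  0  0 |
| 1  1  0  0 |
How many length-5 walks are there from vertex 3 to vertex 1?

3

The number of length-5 walks from vertex 3 to vertex 1 is entry (3,1) of A^5, where A is the adjacency matrix.
A^2 = [[1, 1, 0, 0], [1, 2, 0, 0], [0, 0, 1, 1], [0, 0, 1, 2]]
A^3 = [[0, 0, 1, 2], [0, 0, 2, 3], [1, 2, 0, 0], [2, 3, 0, 0]]
A^4 = [[2, 3, 0, 0], [3, 5, 0, 0], [0, 0, 2, 3], [0, 0, 3, 5]]
A^5 = [[0, 0, 3, 5], [0, 0, 5, 8], [3, 5, 0, 0], [5, 8, 0, 0]]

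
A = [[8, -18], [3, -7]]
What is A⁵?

tr A = 1 and det A = -2, so the characteristic polynomial is λ² − (1)λ + (-2) with roots 2 and -1.
Eigenvectors give P = [[3, 2], [1, 1]] with P⁻¹ = [[1, -2], [-1, 3]], and A = P·diag(2, -1)·P⁻¹.
Then A⁵ = P·diag(32, -1)·P⁻¹ = [[96, -2], [32, -1]] · [[1, -2], [-1, 3]] = [[98, -198], [33, -67]].

[[98, -198], [33, -67]]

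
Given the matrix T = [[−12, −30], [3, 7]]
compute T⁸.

[[63306, 189150], [−18915, −56489]]

tr T = −5 and det T = 6, so the characteristic polynomial is λ² − (−5)λ + (6) with roots −2 and −3.
Eigenvectors give P = [[−3, 10], [1, −3]] with P⁻¹ = [[3, 10], [1, 3]], and T = P·diag(−2, −3)·P⁻¹.
Then T⁸ = P·diag(256, 6561)·P⁻¹ = [[−768, 65610], [256, −19683]] · [[3, 10], [1, 3]] = [[63306, 189150], [−18915, −56489]].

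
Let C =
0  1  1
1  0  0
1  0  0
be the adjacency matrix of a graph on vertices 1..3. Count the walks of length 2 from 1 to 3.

0

The number of length-2 walks from vertex 1 to vertex 3 is entry (1,3) of C^2, where C is the adjacency matrix.
C^2 = [[2, 0, 0], [0, 1, 1], [0, 1, 1]]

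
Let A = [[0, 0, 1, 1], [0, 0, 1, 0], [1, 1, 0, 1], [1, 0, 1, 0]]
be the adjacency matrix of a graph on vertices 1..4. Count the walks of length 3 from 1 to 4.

The number of length-3 walks from vertex 1 to vertex 4 is entry (1,4) of A^3, where A is the adjacency matrix.
A^2 = [[2, 1, 1, 1], [1, 1, 0, 1], [1, 0, 3, 1], [1, 1, 1, 2]]
A^3 = [[2, 1, 4, 3], [1, 0, 3, 1], [4, 3, 2, 4], [3, 1, 4, 2]]

3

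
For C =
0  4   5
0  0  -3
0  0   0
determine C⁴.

[[0, 0, 0], [0, 0, 0], [0, 0, 0]]

C is strictly triangular, hence nilpotent: C³ = 0, so C⁴ = 0.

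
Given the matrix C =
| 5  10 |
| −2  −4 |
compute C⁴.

[[5, 10], [−2, −4]]

C² = C (a projection; rank 1, trace 1), so C⁴ = C.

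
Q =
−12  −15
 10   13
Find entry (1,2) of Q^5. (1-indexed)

−825

tr Q = 1 and det Q = −6, so the characteristic polynomial is λ² − (1)λ + (−6) with roots −2 and 3.
Eigenvectors give P = [[3, −1], [−2, 1]] with P⁻¹ = [[1, 1], [2, 3]], and Q = P·diag(−2, 3)·P⁻¹.
Then Q^5 = P·diag(−32, 243)·P⁻¹ = [[−96, −243], [64, 243]] · [[1, 1], [2, 3]] = [[−582, −825], [550, 793]].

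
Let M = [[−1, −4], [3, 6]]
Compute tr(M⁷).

tr M = 5 and det M = 6, so the characteristic polynomial is λ² − (5)λ + (6) with roots 2 and 3.
Eigenvectors give P = [[4, −1], [−3, 1]] with P⁻¹ = [[1, 1], [3, 4]], and M = P·diag(2, 3)·P⁻¹.
Then M⁷ = P·diag(128, 2187)·P⁻¹ = [[512, −2187], [−384, 2187]] · [[1, 1], [3, 4]] = [[−6049, −8236], [6177, 8364]].

2315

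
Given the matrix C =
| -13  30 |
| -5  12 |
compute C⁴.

[[211, -390], [65, -114]]

tr C = -1 and det C = -6, so the characteristic polynomial is λ² − (-1)λ + (-6) with roots -3 and 2.
Eigenvectors give P = [[3, -2], [1, -1]] with P⁻¹ = [[1, -2], [1, -3]], and C = P·diag(-3, 2)·P⁻¹.
Then C⁴ = P·diag(81, 16)·P⁻¹ = [[243, -32], [81, -16]] · [[1, -2], [1, -3]] = [[211, -390], [65, -114]].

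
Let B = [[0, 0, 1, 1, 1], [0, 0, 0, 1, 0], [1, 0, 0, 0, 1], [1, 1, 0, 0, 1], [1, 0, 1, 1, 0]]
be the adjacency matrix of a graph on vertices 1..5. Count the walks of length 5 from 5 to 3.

31

The number of length-5 walks from vertex 5 to vertex 3 is entry (5,3) of B^5, where B is the adjacency matrix.
B^2 = [[3, 1, 1, 1, 2], [1, 1, 0, 0, 1], [1, 0, 2, 2, 1], [1, 0, 2, 3, 1], [2, 1, 1, 1, 3]]
B^3 = [[4, 1, 5, 6, 5], [1, 0, 2, 3, 1], [5, 2, 2, 2, 5], [6, 3, 2, 2, 6], [5, 1, 5, 6, 4]]
B^4 = [[16, 6, 9, 10, 15], [6, 3, 2, 2, 6], [9, 2, 10, 12, 9], [10, 2, 12, 15, 10], [15, 6, 9, 10, 16]]
B^5 = [[34, 10, 31, 37, 35], [10, 2, 12, 15, 10], [31, 12, 18, 20, 31], [37, 15, 20, 22, 37], [35, 10, 31, 37, 34]]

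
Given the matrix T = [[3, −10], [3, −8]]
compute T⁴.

tr T = −5 and det T = 6, so the characteristic polynomial is λ² − (−5)λ + (6) with roots −2 and −3.
Eigenvectors give P = [[2, −5], [1, −3]] with P⁻¹ = [[3, −5], [1, −2]], and T = P·diag(−2, −3)·P⁻¹.
Then T⁴ = P·diag(16, 81)·P⁻¹ = [[32, −405], [16, −243]] · [[3, −5], [1, −2]] = [[−309, 650], [−195, 406]].

[[−309, 650], [−195, 406]]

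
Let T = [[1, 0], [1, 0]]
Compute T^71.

T² = T (a projection; rank 1, trace 1), so T^71 = T.

[[1, 0], [1, 0]]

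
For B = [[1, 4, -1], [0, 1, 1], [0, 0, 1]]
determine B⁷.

[[1, 28, 77], [0, 1, 7], [0, 0, 1]]

B = I + N where N = [[0, 4, -1], [0, 0, 1], [0, 0, 0]] is strictly upper-triangular, so N³ = 0.
(I + N)⁷ = I + 7·N + 21·N² = [[1, 28, 77], [0, 1, 7], [0, 0, 1]].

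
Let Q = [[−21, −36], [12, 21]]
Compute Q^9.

[[−137781, −236196], [78732, 137781]]

tr Q = 0 and det Q = −9, so the characteristic polynomial is λ² − (0)λ + (−9) with roots −3 and 3.
Eigenvectors give P = [[−2, −3], [1, 2]] with P⁻¹ = [[−2, −3], [1, 2]], and Q = P·diag(−3, 3)·P⁻¹.
Then Q^9 = P·diag(−19683, 19683)·P⁻¹ = [[39366, −59049], [−19683, 39366]] · [[−2, −3], [1, 2]] = [[−137781, −236196], [78732, 137781]].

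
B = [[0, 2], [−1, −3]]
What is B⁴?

tr B = −3 and det B = 2, so the characteristic polynomial is λ² − (−3)λ + (2) with roots −2 and −1.
Eigenvectors give P = [[1, 2], [−1, −1]] with P⁻¹ = [[−1, −2], [1, 1]], and B = P·diag(−2, −1)·P⁻¹.
Then B⁴ = P·diag(16, 1)·P⁻¹ = [[16, 2], [−16, −1]] · [[−1, −2], [1, 1]] = [[−14, −30], [15, 31]].

[[−14, −30], [15, 31]]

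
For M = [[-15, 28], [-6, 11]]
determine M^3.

tr M = -4 and det M = 3, so the characteristic polynomial is λ² − (-4)λ + (3) with roots -1 and -3.
Eigenvectors give P = [[-2, -7], [-1, -3]] with P⁻¹ = [[3, -7], [-1, 2]], and M = P·diag(-1, -3)·P⁻¹.
Then M^3 = P·diag(-1, -27)·P⁻¹ = [[2, 189], [1, 81]] · [[3, -7], [-1, 2]] = [[-183, 364], [-78, 155]].

[[-183, 364], [-78, 155]]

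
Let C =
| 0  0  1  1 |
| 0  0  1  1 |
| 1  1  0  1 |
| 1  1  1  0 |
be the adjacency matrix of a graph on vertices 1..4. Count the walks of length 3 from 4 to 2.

The number of length-3 walks from vertex 4 to vertex 2 is entry (4,2) of C^3, where C is the adjacency matrix.
C^2 = [[2, 2, 1, 1], [2, 2, 1, 1], [1, 1, 3, 2], [1, 1, 2, 3]]
C^3 = [[2, 2, 5, 5], [2, 2, 5, 5], [5, 5, 4, 5], [5, 5, 5, 4]]

5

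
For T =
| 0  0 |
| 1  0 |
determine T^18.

[[0, 0], [0, 0]]

T is strictly triangular, hence nilpotent: T^2 = 0, so T^18 = 0.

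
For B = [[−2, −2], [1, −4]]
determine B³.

[[8, −52], [26, −44]]

B² = [[2, 12], [−6, 14]]
B³ = [[8, −52], [26, −44]]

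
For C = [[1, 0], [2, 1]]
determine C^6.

[[1, 0], [12, 1]]

C = I + N where N = [[0, 0], [2, 0]] is strictly lower-triangular, so N^2 = 0.
(I + N)^6 = I + 6·N = [[1, 0], [12, 1]].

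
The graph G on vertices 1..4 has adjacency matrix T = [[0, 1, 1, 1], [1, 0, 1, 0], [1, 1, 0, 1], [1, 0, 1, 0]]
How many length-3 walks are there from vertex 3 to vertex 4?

The number of length-3 walks from vertex 3 to vertex 4 is entry (3,4) of T³, where T is the adjacency matrix.
T² = [[3, 1, 2, 1], [1, 2, 1, 2], [2, 1, 3, 1], [1, 2, 1, 2]]
T³ = [[4, 5, 5, 5], [5, 2, 5, 2], [5, 5, 4, 5], [5, 2, 5, 2]]

5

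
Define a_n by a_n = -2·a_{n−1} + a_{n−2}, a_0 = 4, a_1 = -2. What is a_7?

With companion matrix A = [[-2, 1], [1, 0]], [a_n, a_{n−1}]ᵀ = A·[a_{n−1}, a_{n−2}]ᵀ, so [a_7, a_6]ᵀ = A⁶·[a_1, a_0]ᵀ.
A⁶ = [[169, -70], [-70, 29]], giving [a_7, a_6]ᵀ = [[-618], [256]].

-618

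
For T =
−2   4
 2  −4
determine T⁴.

T² = [[12, −24], [−12, 24]]
T³ = [[−72, 144], [72, −144]]
T⁴ = [[432, −864], [−432, 864]]

[[432, −864], [−432, 864]]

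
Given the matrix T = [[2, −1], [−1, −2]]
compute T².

[[5, 0], [0, 5]]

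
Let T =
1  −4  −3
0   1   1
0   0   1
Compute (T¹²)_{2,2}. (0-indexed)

T = I + N where N = [[0, −4, −3], [0, 0, 1], [0, 0, 0]] is strictly upper-triangular, so N³ = 0.
(I + N)¹² = I + 12·N + 66·N² = [[1, −48, −300], [0, 1, 12], [0, 0, 1]].

1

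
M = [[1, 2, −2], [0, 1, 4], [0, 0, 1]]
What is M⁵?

[[1, 10, 70], [0, 1, 20], [0, 0, 1]]

M = I + N where N = [[0, 2, −2], [0, 0, 4], [0, 0, 0]] is strictly upper-triangular, so N³ = 0.
(I + N)⁵ = I + 5·N + 10·N² = [[1, 10, 70], [0, 1, 20], [0, 0, 1]].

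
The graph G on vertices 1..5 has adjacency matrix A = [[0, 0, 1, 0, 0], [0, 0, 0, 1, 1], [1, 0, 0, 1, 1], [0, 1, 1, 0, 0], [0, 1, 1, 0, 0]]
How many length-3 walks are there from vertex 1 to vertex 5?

0

The number of length-3 walks from vertex 1 to vertex 5 is entry (1,5) of A³, where A is the adjacency matrix.
A² = [[1, 0, 0, 1, 1], [0, 2, 2, 0, 0], [0, 2, 3, 0, 0], [1, 0, 0, 2, 2], [1, 0, 0, 2, 2]]
A³ = [[0, 2, 3, 0, 0], [2, 0, 0, 4, 4], [3, 0, 0, 5, 5], [0, 4, 5, 0, 0], [0, 4, 5, 0, 0]]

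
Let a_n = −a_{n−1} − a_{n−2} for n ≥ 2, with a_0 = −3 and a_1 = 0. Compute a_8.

3

With companion matrix C = [[−1, −1], [1, 0]], [a_n, a_{n−1}]ᵀ = C·[a_{n−1}, a_{n−2}]ᵀ, so [a_8, a_7]ᵀ = C⁷·[a_1, a_0]ᵀ.
C⁷ = [[−1, −1], [1, 0]], giving [a_8, a_7]ᵀ = [[3], [0]].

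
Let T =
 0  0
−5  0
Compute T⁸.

[[0, 0], [0, 0]]

T is strictly triangular, hence nilpotent: T² = 0, so T⁸ = 0.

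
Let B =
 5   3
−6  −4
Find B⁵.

tr B = 1 and det B = −2, so the characteristic polynomial is λ² − (1)λ + (−2) with roots −1 and 2.
Eigenvectors give P = [[−1, −1], [2, 1]] with P⁻¹ = [[1, 1], [−2, −1]], and B = P·diag(−1, 2)·P⁻¹.
Then B⁵ = P·diag(−1, 32)·P⁻¹ = [[1, −32], [−2, 32]] · [[1, 1], [−2, −1]] = [[65, 33], [−66, −34]].

[[65, 33], [−66, −34]]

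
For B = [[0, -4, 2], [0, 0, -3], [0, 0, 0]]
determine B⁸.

B is strictly triangular, hence nilpotent: B³ = 0, so B⁸ = 0.

[[0, 0, 0], [0, 0, 0], [0, 0, 0]]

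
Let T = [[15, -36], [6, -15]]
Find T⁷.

[[10935, -26244], [4374, -10935]]

tr T = 0 and det T = -9, so the characteristic polynomial is λ² − (0)λ + (-9) with roots 3 and -3.
Eigenvectors give P = [[3, 2], [1, 1]] with P⁻¹ = [[1, -2], [-1, 3]], and T = P·diag(3, -3)·P⁻¹.
Then T⁷ = P·diag(2187, -2187)·P⁻¹ = [[6561, -4374], [2187, -2187]] · [[1, -2], [-1, 3]] = [[10935, -26244], [4374, -10935]].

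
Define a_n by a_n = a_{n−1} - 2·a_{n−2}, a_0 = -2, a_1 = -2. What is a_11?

-90

With companion matrix T = [[1, -2], [1, 0]], [a_n, a_{n−1}]ᵀ = T·[a_{n−1}, a_{n−2}]ᵀ, so [a_11, a_10]ᵀ = T^10·[a_1, a_0]ᵀ.
T^10 = [[23, 22], [-11, 34]], giving [a_11, a_10]ᵀ = [[-90], [-46]].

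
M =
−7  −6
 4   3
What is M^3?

tr M = −4 and det M = 3, so the characteristic polynomial is λ² − (−4)λ + (3) with roots −3 and −1.
Eigenvectors give P = [[3, −1], [−2, 1]] with P⁻¹ = [[1, 1], [2, 3]], and M = P·diag(−3, −1)·P⁻¹.
Then M^3 = P·diag(−27, −1)·P⁻¹ = [[−81, 1], [54, −1]] · [[1, 1], [2, 3]] = [[−79, −78], [52, 51]].

[[−79, −78], [52, 51]]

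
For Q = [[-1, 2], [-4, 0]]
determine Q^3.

[[15, -14], [28, 8]]

Q^2 = [[-7, -2], [4, -8]]
Q^3 = [[15, -14], [28, 8]]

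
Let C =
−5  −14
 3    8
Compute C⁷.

[[−761, −1778], [381, 890]]

tr C = 3 and det C = 2, so the characteristic polynomial is λ² − (3)λ + (2) with roots 1 and 2.
Eigenvectors give P = [[7, −2], [−3, 1]] with P⁻¹ = [[1, 2], [3, 7]], and C = P·diag(1, 2)·P⁻¹.
Then C⁷ = P·diag(1, 128)·P⁻¹ = [[7, −256], [−3, 128]] · [[1, 2], [3, 7]] = [[−761, −1778], [381, 890]].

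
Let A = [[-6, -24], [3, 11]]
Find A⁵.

tr A = 5 and det A = 6, so the characteristic polynomial is λ² − (5)λ + (6) with roots 3 and 2.
Eigenvectors give P = [[-8, -3], [3, 1]] with P⁻¹ = [[1, 3], [-3, -8]], and A = P·diag(3, 2)·P⁻¹.
Then A⁵ = P·diag(243, 32)·P⁻¹ = [[-1944, -96], [729, 32]] · [[1, 3], [-3, -8]] = [[-1656, -5064], [633, 1931]].

[[-1656, -5064], [633, 1931]]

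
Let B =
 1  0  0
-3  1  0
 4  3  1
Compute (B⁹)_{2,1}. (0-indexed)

27

B = I + N where N = [[0, 0, 0], [-3, 0, 0], [4, 3, 0]] is strictly lower-triangular, so N³ = 0.
(I + N)⁹ = I + 9·N + 36·N² = [[1, 0, 0], [-27, 1, 0], [-288, 27, 1]].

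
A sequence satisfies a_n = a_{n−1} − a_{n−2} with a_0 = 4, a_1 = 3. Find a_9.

With companion matrix A = [[1, −1], [1, 0]], [a_n, a_{n−1}]ᵀ = A·[a_{n−1}, a_{n−2}]ᵀ, so [a_9, a_8]ᵀ = A^8·[a_1, a_0]ᵀ.
A^8 = [[0, −1], [1, −1]], giving [a_9, a_8]ᵀ = [[−4], [−1]].

−4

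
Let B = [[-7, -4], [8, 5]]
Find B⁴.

tr B = -2 and det B = -3, so the characteristic polynomial is λ² − (-2)λ + (-3) with roots 1 and -3.
Eigenvectors give P = [[-1, -1], [2, 1]] with P⁻¹ = [[1, 1], [-2, -1]], and B = P·diag(1, -3)·P⁻¹.
Then B⁴ = P·diag(1, 81)·P⁻¹ = [[-1, -81], [2, 81]] · [[1, 1], [-2, -1]] = [[161, 80], [-160, -79]].

[[161, 80], [-160, -79]]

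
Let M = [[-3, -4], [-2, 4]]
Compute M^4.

M^2 = [[17, -4], [-2, 24]]
M^3 = [[-43, -84], [-42, 104]]
M^4 = [[297, -164], [-82, 584]]

[[297, -164], [-82, 584]]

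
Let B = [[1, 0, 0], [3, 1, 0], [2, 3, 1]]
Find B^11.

[[1, 0, 0], [33, 1, 0], [517, 33, 1]]

B = I + N where N = [[0, 0, 0], [3, 0, 0], [2, 3, 0]] is strictly lower-triangular, so N^3 = 0.
(I + N)^11 = I + 11·N + 55·N^2 = [[1, 0, 0], [33, 1, 0], [517, 33, 1]].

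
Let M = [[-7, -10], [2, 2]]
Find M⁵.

tr M = -5 and det M = 6, so the characteristic polynomial is λ² − (-5)λ + (6) with roots -2 and -3.
Eigenvectors give P = [[-2, 5], [1, -2]] with P⁻¹ = [[2, 5], [1, 2]], and M = P·diag(-2, -3)·P⁻¹.
Then M⁵ = P·diag(-32, -243)·P⁻¹ = [[64, -1215], [-32, 486]] · [[2, 5], [1, 2]] = [[-1087, -2110], [422, 812]].

[[-1087, -2110], [422, 812]]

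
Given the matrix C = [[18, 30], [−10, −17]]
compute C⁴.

[[276, 390], [−130, −179]]

tr C = 1 and det C = −6, so the characteristic polynomial is λ² − (1)λ + (−6) with roots −2 and 3.
Eigenvectors give P = [[−3, −2], [2, 1]] with P⁻¹ = [[1, 2], [−2, −3]], and C = P·diag(−2, 3)·P⁻¹.
Then C⁴ = P·diag(16, 81)·P⁻¹ = [[−48, −162], [32, 81]] · [[1, 2], [−2, −3]] = [[276, 390], [−130, −179]].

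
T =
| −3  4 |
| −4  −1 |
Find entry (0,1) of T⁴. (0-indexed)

352

T² = [[−7, −16], [16, −15]]
T³ = [[85, −12], [12, 79]]
T⁴ = [[−207, 352], [−352, −31]]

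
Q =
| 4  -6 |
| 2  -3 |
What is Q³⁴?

Q² = Q (a projection; rank 1, trace 1), so Q³⁴ = Q.

[[4, -6], [2, -3]]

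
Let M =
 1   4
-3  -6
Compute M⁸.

[[-18659, -25220], [18915, 25476]]

tr M = -5 and det M = 6, so the characteristic polynomial is λ² − (-5)λ + (6) with roots -3 and -2.
Eigenvectors give P = [[-1, 4], [1, -3]] with P⁻¹ = [[3, 4], [1, 1]], and M = P·diag(-3, -2)·P⁻¹.
Then M⁸ = P·diag(6561, 256)·P⁻¹ = [[-6561, 1024], [6561, -768]] · [[3, 4], [1, 1]] = [[-18659, -25220], [18915, 25476]].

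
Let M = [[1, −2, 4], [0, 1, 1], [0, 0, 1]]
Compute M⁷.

[[1, −14, −14], [0, 1, 7], [0, 0, 1]]

M = I + N where N = [[0, −2, 4], [0, 0, 1], [0, 0, 0]] is strictly upper-triangular, so N³ = 0.
(I + N)⁷ = I + 7·N + 21·N² = [[1, −14, −14], [0, 1, 7], [0, 0, 1]].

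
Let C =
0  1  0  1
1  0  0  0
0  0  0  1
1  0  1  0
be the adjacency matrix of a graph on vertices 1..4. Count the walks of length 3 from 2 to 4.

0

The number of length-3 walks from vertex 2 to vertex 4 is entry (2,4) of C^3, where C is the adjacency matrix.
C^2 = [[2, 0, 1, 0], [0, 1, 0, 1], [1, 0, 1, 0], [0, 1, 0, 2]]
C^3 = [[0, 2, 0, 3], [2, 0, 1, 0], [0, 1, 0, 2], [3, 0, 2, 0]]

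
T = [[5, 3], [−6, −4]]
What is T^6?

tr T = 1 and det T = −2, so the characteristic polynomial is λ² − (1)λ + (−2) with roots 2 and −1.
Eigenvectors give P = [[1, 1], [−1, −2]] with P⁻¹ = [[2, 1], [−1, −1]], and T = P·diag(2, −1)·P⁻¹.
Then T^6 = P·diag(64, 1)·P⁻¹ = [[64, 1], [−64, −2]] · [[2, 1], [−1, −1]] = [[127, 63], [−126, −62]].

[[127, 63], [−126, −62]]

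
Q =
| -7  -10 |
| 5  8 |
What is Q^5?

[[-307, -550], [275, 518]]

tr Q = 1 and det Q = -6, so the characteristic polynomial is λ² − (1)λ + (-6) with roots -2 and 3.
Eigenvectors give P = [[-2, -1], [1, 1]] with P⁻¹ = [[-1, -1], [1, 2]], and Q = P·diag(-2, 3)·P⁻¹.
Then Q^5 = P·diag(-32, 243)·P⁻¹ = [[64, -243], [-32, 243]] · [[-1, -1], [1, 2]] = [[-307, -550], [275, 518]].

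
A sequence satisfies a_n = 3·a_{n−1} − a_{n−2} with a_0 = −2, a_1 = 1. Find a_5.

97

With companion matrix M = [[3, −1], [1, 0]], [a_n, a_{n−1}]ᵀ = M·[a_{n−1}, a_{n−2}]ᵀ, so [a_5, a_4]ᵀ = M^4·[a_1, a_0]ᵀ.
M^4 = [[55, −21], [21, −8]], giving [a_5, a_4]ᵀ = [[97], [37]].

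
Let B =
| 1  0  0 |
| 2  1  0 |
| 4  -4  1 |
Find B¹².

B = I + N where N = [[0, 0, 0], [2, 0, 0], [4, -4, 0]] is strictly lower-triangular, so N³ = 0.
(I + N)¹² = I + 12·N + 66·N² = [[1, 0, 0], [24, 1, 0], [-480, -48, 1]].

[[1, 0, 0], [24, 1, 0], [-480, -48, 1]]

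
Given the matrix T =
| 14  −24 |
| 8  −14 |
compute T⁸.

[[256, 0], [0, 256]]

tr T = 0 and det T = −4, so the characteristic polynomial is λ² − (0)λ + (−4) with roots 2 and −2.
Eigenvectors give P = [[2, −3], [1, −2]] with P⁻¹ = [[2, −3], [1, −2]], and T = P·diag(2, −2)·P⁻¹.
Then T⁸ = P·diag(256, 256)·P⁻¹ = [[512, −768], [256, −512]] · [[2, −3], [1, −2]] = [[256, 0], [0, 256]].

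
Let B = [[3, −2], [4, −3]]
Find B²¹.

[[3, −2], [4, −3]]

B² = I (check: tr B = 0 and det B = −1), so B²¹ = B since 21 is odd.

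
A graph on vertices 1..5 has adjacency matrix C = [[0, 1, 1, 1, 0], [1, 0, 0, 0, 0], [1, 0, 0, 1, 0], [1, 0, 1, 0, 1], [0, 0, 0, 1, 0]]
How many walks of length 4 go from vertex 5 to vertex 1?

The number of length-4 walks from vertex 5 to vertex 1 is entry (5,1) of C^4, where C is the adjacency matrix.
C^2 = [[3, 0, 1, 1, 1], [0, 1, 1, 1, 0], [1, 1, 2, 1, 1], [1, 1, 1, 3, 0], [1, 0, 1, 0, 1]]
C^3 = [[2, 3, 4, 5, 1], [3, 0, 1, 1, 1], [4, 1, 2, 4, 1], [5, 1, 4, 2, 3], [1, 1, 1, 3, 0]]
C^4 = [[12, 2, 7, 7, 5], [2, 3, 4, 5, 1], [7, 4, 8, 7, 4], [7, 5, 7, 12, 2], [5, 1, 4, 2, 3]]

5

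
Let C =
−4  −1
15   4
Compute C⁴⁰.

[[1, 0], [0, 1]]

C² = I (check: tr C = 0 and det C = −1), so C⁴⁰ = I since 40 is even.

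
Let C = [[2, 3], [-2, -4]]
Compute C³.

[[8, 18], [-12, -28]]

C² = [[-2, -6], [4, 10]]
C³ = [[8, 18], [-12, -28]]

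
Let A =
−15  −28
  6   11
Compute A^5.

tr A = −4 and det A = 3, so the characteristic polynomial is λ² − (−4)λ + (3) with roots −3 and −1.
Eigenvectors give P = [[7, −2], [−3, 1]] with P⁻¹ = [[1, 2], [3, 7]], and A = P·diag(−3, −1)·P⁻¹.
Then A^5 = P·diag(−243, −1)·P⁻¹ = [[−1701, 2], [729, −1]] · [[1, 2], [3, 7]] = [[−1695, −3388], [726, 1451]].

[[−1695, −3388], [726, 1451]]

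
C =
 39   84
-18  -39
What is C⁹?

tr C = 0 and det C = -9, so the characteristic polynomial is λ² − (0)λ + (-9) with roots -3 and 3.
Eigenvectors give P = [[-2, 7], [1, -3]] with P⁻¹ = [[3, 7], [1, 2]], and C = P·diag(-3, 3)·P⁻¹.
Then C⁹ = P·diag(-19683, 19683)·P⁻¹ = [[39366, 137781], [-19683, -59049]] · [[3, 7], [1, 2]] = [[255879, 551124], [-118098, -255879]].

[[255879, 551124], [-118098, -255879]]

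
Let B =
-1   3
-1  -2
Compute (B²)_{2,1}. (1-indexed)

3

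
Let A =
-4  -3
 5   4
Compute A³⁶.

[[1, 0], [0, 1]]

A² = I (check: tr A = 0 and det A = -1), so A³⁶ = I since 36 is even.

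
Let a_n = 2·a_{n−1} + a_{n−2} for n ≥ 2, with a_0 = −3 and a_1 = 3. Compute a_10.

4179

With companion matrix T = [[2, 1], [1, 0]], [a_n, a_{n−1}]ᵀ = T·[a_{n−1}, a_{n−2}]ᵀ, so [a_10, a_9]ᵀ = T⁹·[a_1, a_0]ᵀ.
T⁹ = [[2378, 985], [985, 408]], giving [a_10, a_9]ᵀ = [[4179], [1731]].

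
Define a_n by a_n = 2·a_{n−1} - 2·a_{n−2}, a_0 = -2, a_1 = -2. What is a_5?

With companion matrix A = [[2, -2], [1, 0]], [a_n, a_{n−1}]ᵀ = A·[a_{n−1}, a_{n−2}]ᵀ, so [a_5, a_4]ᵀ = A^4·[a_1, a_0]ᵀ.
A^4 = [[-4, 0], [0, -4]], giving [a_5, a_4]ᵀ = [[8], [8]].

8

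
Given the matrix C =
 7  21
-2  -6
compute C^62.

[[7, 21], [-2, -6]]

C² = C (a projection; rank 1, trace 1), so C^62 = C.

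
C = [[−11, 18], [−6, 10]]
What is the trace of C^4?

tr C = −1 and det C = −2, so the characteristic polynomial is λ² − (−1)λ + (−2) with roots 1 and −2.
Eigenvectors give P = [[−3, 2], [−2, 1]] with P⁻¹ = [[1, −2], [2, −3]], and C = P·diag(1, −2)·P⁻¹.
Then C^4 = P·diag(1, 16)·P⁻¹ = [[−3, 32], [−2, 16]] · [[1, −2], [2, −3]] = [[61, −90], [30, −44]].

17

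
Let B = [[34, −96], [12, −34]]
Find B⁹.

[[8704, −24576], [3072, −8704]]

tr B = 0 and det B = −4, so the characteristic polynomial is λ² − (0)λ + (−4) with roots −2 and 2.
Eigenvectors give P = [[−8, −3], [−3, −1]] with P⁻¹ = [[1, −3], [−3, 8]], and B = P·diag(−2, 2)·P⁻¹.
Then B⁹ = P·diag(−512, 512)·P⁻¹ = [[4096, −1536], [1536, −512]] · [[1, −3], [−3, 8]] = [[8704, −24576], [3072, −8704]].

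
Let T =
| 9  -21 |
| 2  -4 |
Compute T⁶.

[[4719, -13965], [1330, -3926]]

tr T = 5 and det T = 6, so the characteristic polynomial is λ² − (5)λ + (6) with roots 2 and 3.
Eigenvectors give P = [[3, 7], [1, 2]] with P⁻¹ = [[-2, 7], [1, -3]], and T = P·diag(2, 3)·P⁻¹.
Then T⁶ = P·diag(64, 729)·P⁻¹ = [[192, 5103], [64, 1458]] · [[-2, 7], [1, -3]] = [[4719, -13965], [1330, -3926]].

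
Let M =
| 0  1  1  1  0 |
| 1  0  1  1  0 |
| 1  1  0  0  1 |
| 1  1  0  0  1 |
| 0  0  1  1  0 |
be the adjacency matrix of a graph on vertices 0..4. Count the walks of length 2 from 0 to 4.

2

The number of length-2 walks from vertex 0 to vertex 4 is entry (0,4) of M², where M is the adjacency matrix.
M² = [[3, 2, 1, 1, 2], [2, 3, 1, 1, 2], [1, 1, 3, 3, 0], [1, 1, 3, 3, 0], [2, 2, 0, 0, 2]]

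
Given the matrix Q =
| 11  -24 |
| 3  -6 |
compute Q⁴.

tr Q = 5 and det Q = 6, so the characteristic polynomial is λ² − (5)λ + (6) with roots 2 and 3.
Eigenvectors give P = [[-8, 3], [-3, 1]] with P⁻¹ = [[1, -3], [3, -8]], and Q = P·diag(2, 3)·P⁻¹.
Then Q⁴ = P·diag(16, 81)·P⁻¹ = [[-128, 243], [-48, 81]] · [[1, -3], [3, -8]] = [[601, -1560], [195, -504]].

[[601, -1560], [195, -504]]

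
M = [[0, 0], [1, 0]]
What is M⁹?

M is strictly triangular, hence nilpotent: M² = 0, so M⁹ = 0.

[[0, 0], [0, 0]]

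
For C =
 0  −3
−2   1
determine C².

[[6, −3], [−2, 7]]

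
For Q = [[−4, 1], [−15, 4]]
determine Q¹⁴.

[[1, 0], [0, 1]]

Q² = I (check: tr Q = 0 and det Q = −1), so Q¹⁴ = I since 14 is even.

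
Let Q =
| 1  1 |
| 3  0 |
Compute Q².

[[4, 1], [3, 3]]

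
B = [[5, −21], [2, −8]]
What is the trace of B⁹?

−513

tr B = −3 and det B = 2, so the characteristic polynomial is λ² − (−3)λ + (2) with roots −1 and −2.
Eigenvectors give P = [[7, 3], [2, 1]] with P⁻¹ = [[1, −3], [−2, 7]], and B = P·diag(−1, −2)·P⁻¹.
Then B⁹ = P·diag(−1, −512)·P⁻¹ = [[−7, −1536], [−2, −512]] · [[1, −3], [−2, 7]] = [[3065, −10731], [1022, −3578]].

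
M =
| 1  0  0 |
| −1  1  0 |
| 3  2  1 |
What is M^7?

M = I + N where N = [[0, 0, 0], [−1, 0, 0], [3, 2, 0]] is strictly lower-triangular, so N^3 = 0.
(I + N)^7 = I + 7·N + 21·N^2 = [[1, 0, 0], [−7, 1, 0], [−21, 14, 1]].

[[1, 0, 0], [−7, 1, 0], [−21, 14, 1]]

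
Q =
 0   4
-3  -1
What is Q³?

[[12, -44], [33, 23]]

Q² = [[-12, -4], [3, -11]]
Q³ = [[12, -44], [33, 23]]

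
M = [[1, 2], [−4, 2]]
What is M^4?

M^2 = [[−7, 6], [−12, −4]]
M^3 = [[−31, −2], [4, −32]]
M^4 = [[−23, −66], [132, −56]]

[[−23, −66], [132, −56]]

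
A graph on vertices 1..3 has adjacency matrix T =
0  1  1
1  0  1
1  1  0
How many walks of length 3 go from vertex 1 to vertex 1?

The number of length-3 walks from vertex 1 to vertex 1 is entry (1,1) of T^3, where T is the adjacency matrix.
T^2 = [[2, 1, 1], [1, 2, 1], [1, 1, 2]]
T^3 = [[2, 3, 3], [3, 2, 3], [3, 3, 2]]

2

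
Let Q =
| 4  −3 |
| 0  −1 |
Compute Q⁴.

[[256, −153], [0, 1]]

Q² = [[16, −9], [0, 1]]
Q³ = [[64, −39], [0, −1]]
Q⁴ = [[256, −153], [0, 1]]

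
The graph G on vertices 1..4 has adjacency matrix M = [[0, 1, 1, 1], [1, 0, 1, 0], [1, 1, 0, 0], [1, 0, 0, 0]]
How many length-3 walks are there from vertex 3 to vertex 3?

The number of length-3 walks from vertex 3 to vertex 3 is entry (3,3) of M³, where M is the adjacency matrix.
M² = [[3, 1, 1, 0], [1, 2, 1, 1], [1, 1, 2, 1], [0, 1, 1, 1]]
M³ = [[2, 4, 4, 3], [4, 2, 3, 1], [4, 3, 2, 1], [3, 1, 1, 0]]

2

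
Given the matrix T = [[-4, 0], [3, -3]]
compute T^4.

T^2 = [[16, 0], [-21, 9]]
T^3 = [[-64, 0], [111, -27]]
T^4 = [[256, 0], [-525, 81]]

[[256, 0], [-525, 81]]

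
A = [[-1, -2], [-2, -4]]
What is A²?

[[5, 10], [10, 20]]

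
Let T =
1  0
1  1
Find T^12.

T = I + N where N = [[0, 0], [1, 0]] is strictly lower-triangular, so N^2 = 0.
(I + N)^12 = I + 12·N = [[1, 0], [12, 1]].

[[1, 0], [12, 1]]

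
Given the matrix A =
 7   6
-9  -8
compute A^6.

tr A = -1 and det A = -2, so the characteristic polynomial is λ² − (-1)λ + (-2) with roots -2 and 1.
Eigenvectors give P = [[-2, 1], [3, -1]] with P⁻¹ = [[1, 1], [3, 2]], and A = P·diag(-2, 1)·P⁻¹.
Then A^6 = P·diag(64, 1)·P⁻¹ = [[-128, 1], [192, -1]] · [[1, 1], [3, 2]] = [[-125, -126], [189, 190]].

[[-125, -126], [189, 190]]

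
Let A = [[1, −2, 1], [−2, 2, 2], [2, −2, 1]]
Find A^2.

[[7, −8, −2], [−2, 4, 4], [8, −10, −1]]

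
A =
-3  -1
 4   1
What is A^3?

A^2 = [[5, 2], [-8, -3]]
A^3 = [[-7, -3], [12, 5]]

[[-7, -3], [12, 5]]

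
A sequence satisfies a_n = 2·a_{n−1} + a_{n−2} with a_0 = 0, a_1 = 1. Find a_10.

2378

With companion matrix A = [[2, 1], [1, 0]], [a_n, a_{n−1}]ᵀ = A·[a_{n−1}, a_{n−2}]ᵀ, so [a_10, a_9]ᵀ = A⁹·[a_1, a_0]ᵀ.
A⁹ = [[2378, 985], [985, 408]], giving [a_10, a_9]ᵀ = [[2378], [985]].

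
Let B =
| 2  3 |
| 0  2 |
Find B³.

B² = [[4, 12], [0, 4]]
B³ = [[8, 36], [0, 8]]

[[8, 36], [0, 8]]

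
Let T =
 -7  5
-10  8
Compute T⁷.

[[-2443, 2315], [-4630, 4502]]

tr T = 1 and det T = -6, so the characteristic polynomial is λ² − (1)λ + (-6) with roots 3 and -2.
Eigenvectors give P = [[-1, 1], [-2, 1]] with P⁻¹ = [[1, -1], [2, -1]], and T = P·diag(3, -2)·P⁻¹.
Then T⁷ = P·diag(2187, -128)·P⁻¹ = [[-2187, -128], [-4374, -128]] · [[1, -1], [2, -1]] = [[-2443, 2315], [-4630, 4502]].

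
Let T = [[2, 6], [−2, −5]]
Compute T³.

[[20, 42], [−14, −29]]

tr T = −3 and det T = 2, so the characteristic polynomial is λ² − (−3)λ + (2) with roots −2 and −1.
Eigenvectors give P = [[−3, −2], [2, 1]] with P⁻¹ = [[1, 2], [−2, −3]], and T = P·diag(−2, −1)·P⁻¹.
Then T³ = P·diag(−8, −1)·P⁻¹ = [[24, 2], [−16, −1]] · [[1, 2], [−2, −3]] = [[20, 42], [−14, −29]].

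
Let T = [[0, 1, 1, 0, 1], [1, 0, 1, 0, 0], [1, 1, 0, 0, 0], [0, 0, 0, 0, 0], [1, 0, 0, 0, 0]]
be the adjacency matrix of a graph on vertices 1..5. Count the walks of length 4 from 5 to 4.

0

The number of length-4 walks from vertex 5 to vertex 4 is entry (5,4) of T⁴, where T is the adjacency matrix.
T² = [[3, 1, 1, 0, 0], [1, 2, 1, 0, 1], [1, 1, 2, 0, 1], [0, 0, 0, 0, 0], [0, 1, 1, 0, 1]]
T³ = [[2, 4, 4, 0, 3], [4, 2, 3, 0, 1], [4, 3, 2, 0, 1], [0, 0, 0, 0, 0], [3, 1, 1, 0, 0]]
T⁴ = [[11, 6, 6, 0, 2], [6, 7, 6, 0, 4], [6, 6, 7, 0, 4], [0, 0, 0, 0, 0], [2, 4, 4, 0, 3]]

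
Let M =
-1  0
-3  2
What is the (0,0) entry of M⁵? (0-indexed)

-1

tr M = 1 and det M = -2, so the characteristic polynomial is λ² − (1)λ + (-2) with roots -1 and 2.
Eigenvectors give P = [[-1, 0], [-1, -1]] with P⁻¹ = [[-1, 0], [1, -1]], and M = P·diag(-1, 2)·P⁻¹.
Then M⁵ = P·diag(-1, 32)·P⁻¹ = [[1, 0], [1, -32]] · [[-1, 0], [1, -1]] = [[-1, 0], [-33, 32]].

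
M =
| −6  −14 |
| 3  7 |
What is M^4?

[[−6, −14], [3, 7]]

M² = M (a projection; rank 1, trace 1), so M^4 = M.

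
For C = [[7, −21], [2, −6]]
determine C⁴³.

C² = C (a projection; rank 1, trace 1), so C⁴³ = C.

[[7, −21], [2, −6]]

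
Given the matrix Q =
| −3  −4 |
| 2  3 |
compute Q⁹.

Q² = I (check: tr Q = 0 and det Q = −1), so Q⁹ = Q since 9 is odd.

[[−3, −4], [2, 3]]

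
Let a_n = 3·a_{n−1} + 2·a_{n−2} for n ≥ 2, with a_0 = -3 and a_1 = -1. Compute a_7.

-4733

With companion matrix A = [[3, 2], [1, 0]], [a_n, a_{n−1}]ᵀ = A·[a_{n−1}, a_{n−2}]ᵀ, so [a_7, a_6]ᵀ = A⁶·[a_1, a_0]ᵀ.
A⁶ = [[1763, 990], [495, 278]], giving [a_7, a_6]ᵀ = [[-4733], [-1329]].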